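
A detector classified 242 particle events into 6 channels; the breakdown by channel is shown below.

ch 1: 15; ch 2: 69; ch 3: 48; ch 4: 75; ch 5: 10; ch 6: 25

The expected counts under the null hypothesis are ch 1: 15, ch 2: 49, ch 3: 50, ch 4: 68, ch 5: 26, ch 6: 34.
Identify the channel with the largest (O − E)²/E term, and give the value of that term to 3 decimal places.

ch 5, 9.846

ch 1: (15 − 15)²/15 = 0/15 = 0.0000
ch 2: (69 − 49)²/49 = 400/49 = 8.1633
ch 3: (48 − 50)²/50 = 4/50 = 0.0800
ch 4: (75 − 68)²/68 = 49/68 = 0.7206
ch 5: (10 − 26)²/26 = 256/26 = 9.8462
ch 6: (25 − 34)²/34 = 81/34 = 2.3824
The largest term is for ch 5: 9.846.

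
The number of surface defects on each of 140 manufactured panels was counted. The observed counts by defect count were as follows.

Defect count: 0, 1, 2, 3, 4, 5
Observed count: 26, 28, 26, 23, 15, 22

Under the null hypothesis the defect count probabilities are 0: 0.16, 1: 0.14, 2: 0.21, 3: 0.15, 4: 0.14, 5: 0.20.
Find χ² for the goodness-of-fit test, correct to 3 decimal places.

Expected counts E_i = n·p_i: 140×0.16 = 22.4, 140×0.14 = 19.6, 140×0.21 = 29.4, 140×0.15 = 21, 140×0.14 = 19.6, 140×0.20 = 28.
0: (26 − 22.4)²/22.4 = 12.96/22.4 = 0.5786
1: (28 − 19.6)²/19.6 = 70.56/19.6 = 3.6000
2: (26 − 29.4)²/29.4 = 11.56/29.4 = 0.3932
3: (23 − 21)²/21 = 4/21 = 0.1905
4: (15 − 19.6)²/19.6 = 21.16/19.6 = 1.0796
5: (22 − 28)²/28 = 36/28 = 1.2857
Sum = 7.128

7.128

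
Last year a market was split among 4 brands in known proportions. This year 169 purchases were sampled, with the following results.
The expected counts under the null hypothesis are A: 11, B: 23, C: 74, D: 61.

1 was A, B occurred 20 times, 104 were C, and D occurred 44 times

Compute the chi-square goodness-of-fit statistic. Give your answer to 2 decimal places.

χ² = (1−11)²/11 + (20−23)²/23 + (104−74)²/74 + (44−61)²/61
   = 9.091 + 0.391 + 12.162 + 4.738
Sum = 26.38

26.38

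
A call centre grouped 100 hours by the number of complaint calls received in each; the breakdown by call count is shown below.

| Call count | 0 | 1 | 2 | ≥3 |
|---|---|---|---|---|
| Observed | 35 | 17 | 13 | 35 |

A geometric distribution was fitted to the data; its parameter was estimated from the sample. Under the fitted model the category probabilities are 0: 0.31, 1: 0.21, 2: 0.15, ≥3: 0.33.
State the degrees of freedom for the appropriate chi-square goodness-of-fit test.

2

There are k = 4 categories and 1 parameter estimated from the data, so df = 4 − 1 − 1 = 2.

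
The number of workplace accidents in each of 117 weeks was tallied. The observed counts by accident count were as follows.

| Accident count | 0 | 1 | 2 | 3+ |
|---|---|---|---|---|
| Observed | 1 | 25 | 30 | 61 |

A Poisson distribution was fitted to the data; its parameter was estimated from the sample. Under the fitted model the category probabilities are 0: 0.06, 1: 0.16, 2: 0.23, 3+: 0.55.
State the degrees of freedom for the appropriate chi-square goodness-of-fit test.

There are k = 4 categories and 1 parameter estimated from the data, so df = 4 − 1 − 1 = 2.

2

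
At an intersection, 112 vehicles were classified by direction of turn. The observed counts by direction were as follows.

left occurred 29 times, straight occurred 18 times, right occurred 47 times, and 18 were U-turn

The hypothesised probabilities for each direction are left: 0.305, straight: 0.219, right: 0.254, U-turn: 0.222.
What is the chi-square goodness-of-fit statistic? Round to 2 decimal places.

Expected counts E_i = n·p_i: 112×0.305 = 34.16, 112×0.219 = 24.528, 112×0.254 = 28.448, 112×0.222 = 24.864.
left: (29 − 34.16)²/34.16 = 26.6256/34.16 = 0.779
straight: (18 − 24.528)²/24.528 = 42.614784/24.528 = 1.737
right: (47 − 28.448)²/28.448 = 344.176704/28.448 = 12.098
U-turn: (18 − 24.864)²/24.864 = 47.114496/24.864 = 1.895
Sum = 16.51

16.51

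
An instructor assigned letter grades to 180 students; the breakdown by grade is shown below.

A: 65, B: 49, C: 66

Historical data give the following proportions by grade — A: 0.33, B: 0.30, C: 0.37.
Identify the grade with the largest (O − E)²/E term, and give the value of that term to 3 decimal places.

Expected counts E_i = n·p_i: 180×0.33 = 59.4, 180×0.30 = 54, 180×0.37 = 66.6.
χ² = (65−59.4)²/59.4 + (49−54)²/54 + (66−66.6)²/66.6
   = 0.5279 + 0.4630 + 0.0054
The largest term is for A: 0.528.

A, 0.528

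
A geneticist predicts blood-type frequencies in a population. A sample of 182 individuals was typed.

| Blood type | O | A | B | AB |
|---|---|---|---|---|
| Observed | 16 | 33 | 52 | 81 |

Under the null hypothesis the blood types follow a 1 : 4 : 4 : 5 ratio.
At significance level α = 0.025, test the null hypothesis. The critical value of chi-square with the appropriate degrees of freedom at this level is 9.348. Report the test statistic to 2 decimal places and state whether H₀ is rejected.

Ratio total = 14. Expected counts: 182×1/14 = 13, 182×4/14 = 52, 182×4/14 = 52, 182×5/14 = 65.
cat         O        E   (O−E)²/E
O          16       13      0.692
A          33       52      6.942
B          52       52      0.000
AB         81       65      3.938
Sum = 11.57
df = 3. Since 11.57 > 9.348, we reject H₀.

11.57; reject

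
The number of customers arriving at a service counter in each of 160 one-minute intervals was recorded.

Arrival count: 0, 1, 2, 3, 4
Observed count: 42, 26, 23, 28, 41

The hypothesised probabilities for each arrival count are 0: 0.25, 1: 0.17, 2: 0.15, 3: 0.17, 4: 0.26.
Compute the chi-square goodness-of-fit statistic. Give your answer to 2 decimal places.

0.23

Expected counts E_i = n·p_i: 160×0.25 = 40, 160×0.17 = 27.2, 160×0.15 = 24, 160×0.17 = 27.2, 160×0.26 = 41.6.
0: (42 − 40)²/40 = 4/40 = 0.100
1: (26 − 27.2)²/27.2 = 1.44/27.2 = 0.053
2: (23 − 24)²/24 = 1/24 = 0.042
3: (28 − 27.2)²/27.2 = 0.64/27.2 = 0.024
4: (41 − 41.6)²/41.6 = 0.36/41.6 = 0.009
Sum = 0.23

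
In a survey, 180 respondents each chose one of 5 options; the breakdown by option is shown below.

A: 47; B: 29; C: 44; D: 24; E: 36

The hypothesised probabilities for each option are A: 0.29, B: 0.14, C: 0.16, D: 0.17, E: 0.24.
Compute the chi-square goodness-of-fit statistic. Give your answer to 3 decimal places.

11.737

Expected counts E_i = n·p_i: 180×0.29 = 52.2, 180×0.14 = 25.2, 180×0.16 = 28.8, 180×0.17 = 30.6, 180×0.24 = 43.2.
cat         O        E   (O−E)²/E
A          47     52.2     0.5180
B          29     25.2     0.5730
C          44     28.8     8.0222
D          24     30.6     1.4235
E          36     43.2     1.2000
Sum = 11.737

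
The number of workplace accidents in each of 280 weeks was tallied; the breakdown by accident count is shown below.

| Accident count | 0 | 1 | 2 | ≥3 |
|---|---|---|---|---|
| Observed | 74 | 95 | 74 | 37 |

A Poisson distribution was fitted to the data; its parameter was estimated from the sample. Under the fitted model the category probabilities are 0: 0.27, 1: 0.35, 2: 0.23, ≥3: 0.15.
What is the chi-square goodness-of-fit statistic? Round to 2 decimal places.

2.15

Expected counts E_i = n·p_i: 280×0.27 = 75.6, 280×0.35 = 98, 280×0.23 = 64.4, 280×0.15 = 42.
χ² = (74−75.6)²/75.6 + (95−98)²/98 + (74−64.4)²/64.4 + (37−42)²/42
   = 0.034 + 0.092 + 1.431 + 0.595
Sum = 2.15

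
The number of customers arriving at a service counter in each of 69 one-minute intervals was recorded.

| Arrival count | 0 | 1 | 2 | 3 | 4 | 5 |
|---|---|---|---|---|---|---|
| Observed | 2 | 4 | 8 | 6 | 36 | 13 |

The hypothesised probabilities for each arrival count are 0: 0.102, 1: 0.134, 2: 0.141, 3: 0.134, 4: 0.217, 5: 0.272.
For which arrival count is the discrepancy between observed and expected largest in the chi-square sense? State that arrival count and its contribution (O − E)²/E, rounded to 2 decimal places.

4, 29.53

Expected counts E_i = n·p_i: 69×0.102 = 7.038, 69×0.134 = 9.246, 69×0.141 = 9.729, 69×0.134 = 9.246, 69×0.217 = 14.973, 69×0.272 = 18.768.
cat         O        E   (O−E)²/E
0           2    7.038      3.606
1           4    9.246      2.976
2           8    9.729      0.307
3           6    9.246      1.140
4          36   14.973     29.529
5          13   18.768      1.773
The largest term is for 4: 29.53.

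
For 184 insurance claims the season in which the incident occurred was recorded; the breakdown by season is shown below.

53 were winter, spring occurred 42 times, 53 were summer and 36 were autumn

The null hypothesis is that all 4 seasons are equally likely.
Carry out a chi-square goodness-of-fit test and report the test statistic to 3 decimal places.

Under H₀ each category has probability 1/4, so each expected count is 184/4 = 46.
winter: (53 − 46)²/46 = 49/46 = 1.0652
spring: (42 − 46)²/46 = 16/46 = 0.3478
summer: (53 − 46)²/46 = 49/46 = 1.0652
autumn: (36 − 46)²/46 = 100/46 = 2.1739
Sum = 4.652

4.652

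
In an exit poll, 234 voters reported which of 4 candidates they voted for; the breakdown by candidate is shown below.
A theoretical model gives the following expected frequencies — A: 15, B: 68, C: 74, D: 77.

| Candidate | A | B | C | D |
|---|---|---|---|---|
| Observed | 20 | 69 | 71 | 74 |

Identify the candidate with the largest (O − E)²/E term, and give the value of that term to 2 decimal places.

A, 1.67

cat         O        E   (O−E)²/E
A          20       15      1.667
B          69       68      0.015
C          71       74      0.122
D          74       77      0.117
The largest term is for A: 1.67.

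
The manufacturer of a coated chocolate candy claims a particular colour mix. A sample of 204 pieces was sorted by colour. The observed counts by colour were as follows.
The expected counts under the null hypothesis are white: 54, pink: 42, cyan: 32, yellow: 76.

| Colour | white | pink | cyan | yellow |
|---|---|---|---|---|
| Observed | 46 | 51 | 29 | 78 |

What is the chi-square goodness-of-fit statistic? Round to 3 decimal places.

3.448

χ² = (46−54)²/54 + (51−42)²/42 + (29−32)²/32 + (78−76)²/76
   = 1.1852 + 1.9286 + 0.2813 + 0.0526
Sum = 3.448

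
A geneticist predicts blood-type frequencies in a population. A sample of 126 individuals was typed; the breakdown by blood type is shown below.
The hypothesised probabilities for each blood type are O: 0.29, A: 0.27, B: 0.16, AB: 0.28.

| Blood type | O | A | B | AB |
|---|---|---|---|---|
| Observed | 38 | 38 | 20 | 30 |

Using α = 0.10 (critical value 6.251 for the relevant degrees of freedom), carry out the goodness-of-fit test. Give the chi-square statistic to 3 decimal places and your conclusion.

1.315; do not reject

Expected counts E_i = n·p_i: 126×0.29 = 36.54, 126×0.27 = 34.02, 126×0.16 = 20.16, 126×0.28 = 35.28.
cat         O        E   (O−E)²/E
O          38    36.54     0.0583
A          38    34.02     0.4656
B          20    20.16     0.0013
AB         30    35.28     0.7902
Sum = 1.315
df = 3. Since 1.315 < 6.251, we do not reject H₀.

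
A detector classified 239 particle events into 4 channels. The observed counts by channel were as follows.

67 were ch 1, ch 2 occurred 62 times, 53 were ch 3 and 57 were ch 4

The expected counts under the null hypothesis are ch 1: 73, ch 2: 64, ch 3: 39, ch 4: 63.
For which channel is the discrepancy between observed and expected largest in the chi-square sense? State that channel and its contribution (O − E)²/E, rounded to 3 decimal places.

cat         O        E   (O−E)²/E
ch 1       67       73     0.4932
ch 2       62       64     0.0625
ch 3       53       39     5.0256
ch 4       57       63     0.5714
The largest term is for ch 3: 5.026.

ch 3, 5.026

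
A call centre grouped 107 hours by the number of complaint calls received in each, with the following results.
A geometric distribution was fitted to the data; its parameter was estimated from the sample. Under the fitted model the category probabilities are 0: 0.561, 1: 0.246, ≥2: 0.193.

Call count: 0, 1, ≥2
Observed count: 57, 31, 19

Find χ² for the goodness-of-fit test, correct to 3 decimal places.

1.116

Expected counts E_i = n·p_i: 107×0.561 = 60.027, 107×0.246 = 26.322, 107×0.193 = 20.651.
χ² = (57−60.027)²/60.027 + (31−26.322)²/26.322 + (19−20.651)²/20.651
   = 0.1526 + 0.8314 + 0.1320
Sum = 1.116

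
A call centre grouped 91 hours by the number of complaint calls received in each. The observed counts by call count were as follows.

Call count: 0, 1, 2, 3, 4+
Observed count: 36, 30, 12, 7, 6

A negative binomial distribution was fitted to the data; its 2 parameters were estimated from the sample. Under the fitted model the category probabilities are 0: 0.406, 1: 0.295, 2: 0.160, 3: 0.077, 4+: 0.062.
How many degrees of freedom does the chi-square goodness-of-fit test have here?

2

There are k = 5 categories and 2 parameters estimated from the data, so df = 5 − 1 − 2 = 2.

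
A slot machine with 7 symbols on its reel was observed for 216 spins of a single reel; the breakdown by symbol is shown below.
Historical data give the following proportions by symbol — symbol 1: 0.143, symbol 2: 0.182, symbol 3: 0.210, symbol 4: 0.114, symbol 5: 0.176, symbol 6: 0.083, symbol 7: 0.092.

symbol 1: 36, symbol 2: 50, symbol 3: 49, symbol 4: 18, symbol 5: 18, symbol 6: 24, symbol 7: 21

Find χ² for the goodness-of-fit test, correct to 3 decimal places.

Expected counts E_i = n·p_i: 216×0.143 = 30.888, 216×0.182 = 39.312, 216×0.210 = 45.36, 216×0.114 = 24.624, 216×0.176 = 38.016, 216×0.083 = 17.928, 216×0.092 = 19.872.
cat           O        E   (O−E)²/E
symbol 1     36   30.888     0.8460
symbol 2     50   39.312     2.9058
symbol 3     49    45.36     0.2921
symbol 4     18   24.624     1.7819
symbol 5     18   38.016    10.5387
symbol 6     24   17.928     2.0565
symbol 7     21   19.872     0.0640
Sum = 18.485

18.485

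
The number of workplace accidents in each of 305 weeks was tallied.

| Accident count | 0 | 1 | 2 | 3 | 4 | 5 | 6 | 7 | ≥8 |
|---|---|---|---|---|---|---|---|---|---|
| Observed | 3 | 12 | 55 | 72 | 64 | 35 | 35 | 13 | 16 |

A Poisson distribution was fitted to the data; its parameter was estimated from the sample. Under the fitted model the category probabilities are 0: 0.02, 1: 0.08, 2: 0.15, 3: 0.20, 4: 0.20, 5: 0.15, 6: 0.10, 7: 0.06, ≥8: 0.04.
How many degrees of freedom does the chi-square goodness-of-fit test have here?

There are k = 9 categories and 1 parameter estimated from the data, so df = 9 − 1 − 1 = 7.

7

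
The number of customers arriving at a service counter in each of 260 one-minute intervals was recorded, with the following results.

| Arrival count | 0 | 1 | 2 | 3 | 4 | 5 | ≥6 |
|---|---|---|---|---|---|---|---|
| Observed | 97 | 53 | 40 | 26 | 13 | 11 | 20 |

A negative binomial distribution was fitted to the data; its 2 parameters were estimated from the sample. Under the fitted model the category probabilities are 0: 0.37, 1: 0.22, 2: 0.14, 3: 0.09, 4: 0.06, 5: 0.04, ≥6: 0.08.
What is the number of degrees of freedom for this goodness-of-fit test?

There are k = 7 categories and 2 parameters estimated from the data, so df = 7 − 1 − 2 = 4.

4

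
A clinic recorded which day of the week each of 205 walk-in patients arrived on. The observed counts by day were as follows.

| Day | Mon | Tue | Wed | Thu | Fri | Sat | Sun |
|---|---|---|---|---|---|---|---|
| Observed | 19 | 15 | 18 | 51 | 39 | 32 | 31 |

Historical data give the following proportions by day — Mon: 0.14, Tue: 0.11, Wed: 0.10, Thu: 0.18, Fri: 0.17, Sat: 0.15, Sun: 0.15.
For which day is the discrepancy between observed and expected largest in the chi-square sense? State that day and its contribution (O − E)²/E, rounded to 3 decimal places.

Thu, 5.388

Expected counts E_i = n·p_i: 205×0.14 = 28.7, 205×0.11 = 22.55, 205×0.10 = 20.5, 205×0.18 = 36.9, 205×0.17 = 34.85, 205×0.15 = 30.75, 205×0.15 = 30.75.
cat         O        E   (O−E)²/E
Mon        19     28.7     3.2784
Tue        15    22.55     2.5278
Wed        18     20.5     0.3049
Thu        51     36.9     5.3878
Fri        39    34.85     0.4942
Sat        32    30.75     0.0508
Sun        31    30.75     0.0020
The largest term is for Thu: 5.388.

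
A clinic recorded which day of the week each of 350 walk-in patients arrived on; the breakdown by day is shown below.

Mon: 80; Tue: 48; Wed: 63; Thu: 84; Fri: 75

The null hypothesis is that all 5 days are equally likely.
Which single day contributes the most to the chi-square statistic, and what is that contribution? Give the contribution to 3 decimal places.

Tue, 6.914

Under H₀ each category has probability 1/5, so each expected count is 350/5 = 70.
χ² = (80−70)²/70 + (48−70)²/70 + (63−70)²/70 + (84−70)²/70 + (75−70)²/70
   = 1.4286 + 6.9143 + 0.7000 + 2.8000 + 0.3571
The largest term is for Tue: 6.914.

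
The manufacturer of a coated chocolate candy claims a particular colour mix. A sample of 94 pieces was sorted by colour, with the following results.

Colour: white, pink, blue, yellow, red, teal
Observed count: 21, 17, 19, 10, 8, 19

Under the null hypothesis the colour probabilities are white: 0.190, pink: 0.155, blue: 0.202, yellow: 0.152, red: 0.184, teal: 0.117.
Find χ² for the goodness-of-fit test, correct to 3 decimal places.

13.063

Expected counts E_i = n·p_i: 94×0.190 = 17.86, 94×0.155 = 14.57, 94×0.202 = 18.988, 94×0.152 = 14.288, 94×0.184 = 17.296, 94×0.117 = 10.998.
χ² = (21−17.86)²/17.86 + (17−14.57)²/14.57 + (19−18.988)²/18.988 + (10−14.288)²/14.288 + (8−17.296)²/17.296 + (19−10.998)²/10.998
   = 0.5520 + 0.4053 + 0.0000 + 1.2869 + 4.9963 + 5.8221
Sum = 13.063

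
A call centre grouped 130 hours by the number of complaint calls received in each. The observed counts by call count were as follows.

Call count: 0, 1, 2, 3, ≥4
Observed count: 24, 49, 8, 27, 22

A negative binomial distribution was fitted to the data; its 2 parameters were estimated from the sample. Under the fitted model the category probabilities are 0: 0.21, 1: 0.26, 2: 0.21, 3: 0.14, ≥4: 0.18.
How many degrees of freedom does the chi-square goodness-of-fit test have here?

2

There are k = 5 categories and 2 parameters estimated from the data, so df = 5 − 1 − 2 = 2.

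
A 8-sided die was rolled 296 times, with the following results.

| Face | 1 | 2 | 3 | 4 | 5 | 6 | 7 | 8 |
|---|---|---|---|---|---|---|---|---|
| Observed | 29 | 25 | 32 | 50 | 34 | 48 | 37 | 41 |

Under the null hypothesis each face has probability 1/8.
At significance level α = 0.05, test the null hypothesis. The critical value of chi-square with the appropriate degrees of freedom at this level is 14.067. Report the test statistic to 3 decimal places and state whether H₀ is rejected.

Under H₀ each category has probability 1/8, so each expected count is 296/8 = 37.
1: (29 − 37)²/37 = 64/37 = 1.7297
2: (25 − 37)²/37 = 144/37 = 3.8919
3: (32 − 37)²/37 = 25/37 = 0.6757
4: (50 − 37)²/37 = 169/37 = 4.5676
5: (34 − 37)²/37 = 9/37 = 0.2432
6: (48 − 37)²/37 = 121/37 = 3.2703
7: (37 − 37)²/37 = 0/37 = 0.0000
8: (41 − 37)²/37 = 16/37 = 0.4324
Sum = 14.811
df = 7. Since 14.811 > 14.067, we reject H₀.

14.811; reject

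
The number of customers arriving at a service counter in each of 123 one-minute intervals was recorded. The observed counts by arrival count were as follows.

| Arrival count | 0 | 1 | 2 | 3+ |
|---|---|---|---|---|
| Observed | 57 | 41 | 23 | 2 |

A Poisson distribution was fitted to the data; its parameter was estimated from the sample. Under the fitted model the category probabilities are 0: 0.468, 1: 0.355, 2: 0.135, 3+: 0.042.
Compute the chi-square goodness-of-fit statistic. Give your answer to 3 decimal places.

4.571

Expected counts E_i = n·p_i: 123×0.468 = 57.564, 123×0.355 = 43.665, 123×0.135 = 16.605, 123×0.042 = 5.166.
cat         O        E   (O−E)²/E
0          57   57.564     0.0055
1          41   43.665     0.1627
2          23   16.605     2.4629
3+          2    5.166     1.9403
Sum = 4.571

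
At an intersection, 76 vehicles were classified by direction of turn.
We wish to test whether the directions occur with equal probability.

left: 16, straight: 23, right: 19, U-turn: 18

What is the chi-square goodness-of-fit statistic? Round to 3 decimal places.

Expected count for each of the 4 categories: 76/4 = 19.
cat           O        E   (O−E)²/E
left         16       19     0.4737
straight     23       19     0.8421
right        19       19     0.0000
U-turn       18       19     0.0526
Sum = 1.368

1.368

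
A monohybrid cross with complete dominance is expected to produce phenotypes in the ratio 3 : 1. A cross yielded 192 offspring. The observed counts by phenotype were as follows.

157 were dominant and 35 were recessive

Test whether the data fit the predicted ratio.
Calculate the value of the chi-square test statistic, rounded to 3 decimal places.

4.694

Ratio total = 4. Expected counts: 192×3/4 = 144, 192×1/4 = 48.
χ² = (157−144)²/144 + (35−48)²/48
   = 1.1736 + 3.5208
Sum = 4.694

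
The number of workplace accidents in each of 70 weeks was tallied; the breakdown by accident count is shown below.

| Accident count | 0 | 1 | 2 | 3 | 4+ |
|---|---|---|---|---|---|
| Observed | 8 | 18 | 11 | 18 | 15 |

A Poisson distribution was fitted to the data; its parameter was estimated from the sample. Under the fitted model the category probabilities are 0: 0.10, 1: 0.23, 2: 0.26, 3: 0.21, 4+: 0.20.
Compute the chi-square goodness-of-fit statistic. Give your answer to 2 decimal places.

4.03

Expected counts E_i = n·p_i: 70×0.10 = 7, 70×0.23 = 16.1, 70×0.26 = 18.2, 70×0.21 = 14.7, 70×0.20 = 14.
0: (8 − 7)²/7 = 1/7 = 0.143
1: (18 − 16.1)²/16.1 = 3.61/16.1 = 0.224
2: (11 − 18.2)²/18.2 = 51.84/18.2 = 2.848
3: (18 − 14.7)²/14.7 = 10.89/14.7 = 0.741
4+: (15 − 14)²/14 = 1/14 = 0.071
Sum = 4.03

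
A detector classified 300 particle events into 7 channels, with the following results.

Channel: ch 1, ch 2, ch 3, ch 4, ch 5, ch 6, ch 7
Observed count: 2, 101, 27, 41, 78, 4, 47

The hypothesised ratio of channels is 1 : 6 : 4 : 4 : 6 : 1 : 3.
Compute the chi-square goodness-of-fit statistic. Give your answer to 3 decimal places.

39.417

Ratio total = 25. Expected counts: 300×1/25 = 12, 300×6/25 = 72, 300×4/25 = 48, 300×4/25 = 48, 300×6/25 = 72, 300×1/25 = 12, 300×3/25 = 36.
ch 1: (2 − 12)²/12 = 100/12 = 8.3333
ch 2: (101 − 72)²/72 = 841/72 = 11.6806
ch 3: (27 − 48)²/48 = 441/48 = 9.1875
ch 4: (41 − 48)²/48 = 49/48 = 1.0208
ch 5: (78 − 72)²/72 = 36/72 = 0.5000
ch 6: (4 − 12)²/12 = 64/12 = 5.3333
ch 7: (47 − 36)²/36 = 121/36 = 3.3611
Sum = 39.417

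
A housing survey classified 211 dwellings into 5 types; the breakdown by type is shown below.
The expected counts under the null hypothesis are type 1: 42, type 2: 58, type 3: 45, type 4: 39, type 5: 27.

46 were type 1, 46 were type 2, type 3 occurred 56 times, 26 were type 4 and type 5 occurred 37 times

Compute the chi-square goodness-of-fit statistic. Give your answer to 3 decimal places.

cat         O        E   (O−E)²/E
type 1     46       42     0.3810
type 2     46       58     2.4828
type 3     56       45     2.6889
type 4     26       39     4.3333
type 5     37       27     3.7037
Sum = 13.590

13.590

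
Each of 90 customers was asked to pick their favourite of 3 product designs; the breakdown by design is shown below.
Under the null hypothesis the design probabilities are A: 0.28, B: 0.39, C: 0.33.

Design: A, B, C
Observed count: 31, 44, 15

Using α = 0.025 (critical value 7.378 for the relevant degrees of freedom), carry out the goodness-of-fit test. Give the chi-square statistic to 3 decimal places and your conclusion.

Expected counts E_i = n·p_i: 90×0.28 = 25.2, 90×0.39 = 35.1, 90×0.33 = 29.7.
cat         O        E   (O−E)²/E
A          31     25.2     1.3349
B          44     35.1     2.2567
C          15     29.7     7.2758
Sum = 10.867
df = 2. Since 10.867 > 7.378, we reject H₀.

10.867; reject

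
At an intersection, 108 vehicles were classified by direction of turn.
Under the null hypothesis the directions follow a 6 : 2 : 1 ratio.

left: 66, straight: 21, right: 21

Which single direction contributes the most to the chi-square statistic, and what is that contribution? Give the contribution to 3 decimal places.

Ratio total = 9. Expected counts: 108×6/9 = 72, 108×2/9 = 24, 108×1/9 = 12.
cat           O        E   (O−E)²/E
left         66       72     0.5000
straight     21       24     0.3750
right        21       12     6.7500
The largest term is for right: 6.750.

right, 6.750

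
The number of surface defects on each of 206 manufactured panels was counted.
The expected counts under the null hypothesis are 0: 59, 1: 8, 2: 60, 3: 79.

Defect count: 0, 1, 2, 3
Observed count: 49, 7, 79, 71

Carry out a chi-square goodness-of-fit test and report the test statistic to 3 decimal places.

χ² = (49−59)²/59 + (7−8)²/8 + (79−60)²/60 + (71−79)²/79
   = 1.6949 + 0.1250 + 6.0167 + 0.8101
Sum = 8.647

8.647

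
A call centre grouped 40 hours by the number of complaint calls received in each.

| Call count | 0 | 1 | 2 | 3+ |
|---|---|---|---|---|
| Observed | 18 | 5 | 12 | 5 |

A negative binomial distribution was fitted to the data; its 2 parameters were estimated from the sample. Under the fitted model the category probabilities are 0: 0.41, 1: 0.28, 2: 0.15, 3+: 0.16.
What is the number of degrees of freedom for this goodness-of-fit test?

There are k = 4 categories and 2 parameters estimated from the data, so df = 4 − 1 − 2 = 1.

1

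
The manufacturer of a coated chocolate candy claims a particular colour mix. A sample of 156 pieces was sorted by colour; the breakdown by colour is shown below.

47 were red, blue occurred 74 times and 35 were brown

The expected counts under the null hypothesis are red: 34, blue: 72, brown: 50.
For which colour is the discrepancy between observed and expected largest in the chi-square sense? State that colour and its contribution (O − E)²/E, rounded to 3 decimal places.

χ² = (47−34)²/34 + (74−72)²/72 + (35−50)²/50
   = 4.9706 + 0.0556 + 4.5000
The largest term is for red: 4.971.

red, 4.971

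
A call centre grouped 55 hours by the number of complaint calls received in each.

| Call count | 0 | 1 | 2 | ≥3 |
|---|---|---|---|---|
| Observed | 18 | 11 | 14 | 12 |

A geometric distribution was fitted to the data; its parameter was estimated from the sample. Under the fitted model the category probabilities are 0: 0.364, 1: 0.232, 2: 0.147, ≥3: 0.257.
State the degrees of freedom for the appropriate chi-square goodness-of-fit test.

2

There are k = 4 categories and 1 parameter estimated from the data, so df = 4 − 1 − 1 = 2.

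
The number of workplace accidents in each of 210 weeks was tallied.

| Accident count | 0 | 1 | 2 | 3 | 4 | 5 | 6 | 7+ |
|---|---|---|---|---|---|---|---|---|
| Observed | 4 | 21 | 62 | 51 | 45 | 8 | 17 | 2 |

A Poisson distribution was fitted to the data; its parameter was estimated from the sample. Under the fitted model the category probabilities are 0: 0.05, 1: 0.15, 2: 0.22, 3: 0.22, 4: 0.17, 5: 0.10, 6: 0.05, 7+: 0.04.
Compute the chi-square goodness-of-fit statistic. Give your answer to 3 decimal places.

32.796

Expected counts E_i = n·p_i: 210×0.05 = 10.5, 210×0.15 = 31.5, 210×0.22 = 46.2, 210×0.22 = 46.2, 210×0.17 = 35.7, 210×0.10 = 21, 210×0.05 = 10.5, 210×0.04 = 8.4.
0: (4 − 10.5)²/10.5 = 42.25/10.5 = 4.0238
1: (21 − 31.5)²/31.5 = 110.25/31.5 = 3.5000
2: (62 − 46.2)²/46.2 = 249.64/46.2 = 5.4035
3: (51 − 46.2)²/46.2 = 23.04/46.2 = 0.4987
4: (45 − 35.7)²/35.7 = 86.49/35.7 = 2.4227
5: (8 − 21)²/21 = 169/21 = 8.0476
6: (17 − 10.5)²/10.5 = 42.25/10.5 = 4.0238
7+: (2 − 8.4)²/8.4 = 40.96/8.4 = 4.8762
Sum = 32.796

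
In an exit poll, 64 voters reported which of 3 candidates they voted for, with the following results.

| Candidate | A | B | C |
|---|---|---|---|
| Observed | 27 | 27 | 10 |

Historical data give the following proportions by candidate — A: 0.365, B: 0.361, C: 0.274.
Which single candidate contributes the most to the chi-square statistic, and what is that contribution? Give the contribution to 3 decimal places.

Expected counts E_i = n·p_i: 64×0.365 = 23.36, 64×0.361 = 23.104, 64×0.274 = 17.536.
cat         O        E   (O−E)²/E
A          27    23.36     0.5672
B          27   23.104     0.6570
C          10   17.536     3.2386
The largest term is for C: 3.239.

C, 3.239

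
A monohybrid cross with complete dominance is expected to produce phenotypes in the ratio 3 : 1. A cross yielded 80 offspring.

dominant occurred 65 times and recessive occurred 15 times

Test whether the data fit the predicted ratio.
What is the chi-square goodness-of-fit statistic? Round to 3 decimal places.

Ratio total = 4. Expected counts: 80×3/4 = 60, 80×1/4 = 20.
dominant: (65 − 60)²/60 = 25/60 = 0.4167
recessive: (15 − 20)²/20 = 25/20 = 1.2500
Sum = 1.667

1.667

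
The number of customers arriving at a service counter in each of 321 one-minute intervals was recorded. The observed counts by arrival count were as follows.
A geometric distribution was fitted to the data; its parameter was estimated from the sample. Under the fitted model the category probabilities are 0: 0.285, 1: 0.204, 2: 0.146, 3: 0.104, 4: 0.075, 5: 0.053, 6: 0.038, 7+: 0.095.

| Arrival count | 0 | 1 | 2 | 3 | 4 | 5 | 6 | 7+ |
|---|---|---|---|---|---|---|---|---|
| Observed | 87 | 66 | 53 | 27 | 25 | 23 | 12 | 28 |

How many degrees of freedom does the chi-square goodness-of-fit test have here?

There are k = 8 categories and 1 parameter estimated from the data, so df = 8 − 1 − 1 = 6.

6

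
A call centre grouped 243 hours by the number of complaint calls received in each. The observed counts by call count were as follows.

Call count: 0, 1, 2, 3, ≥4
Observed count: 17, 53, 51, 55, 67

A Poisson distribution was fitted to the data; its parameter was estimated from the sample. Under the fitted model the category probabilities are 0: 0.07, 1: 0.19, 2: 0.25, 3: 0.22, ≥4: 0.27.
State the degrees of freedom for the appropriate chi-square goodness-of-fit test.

There are k = 5 categories and 1 parameter estimated from the data, so df = 5 − 1 − 1 = 3.

3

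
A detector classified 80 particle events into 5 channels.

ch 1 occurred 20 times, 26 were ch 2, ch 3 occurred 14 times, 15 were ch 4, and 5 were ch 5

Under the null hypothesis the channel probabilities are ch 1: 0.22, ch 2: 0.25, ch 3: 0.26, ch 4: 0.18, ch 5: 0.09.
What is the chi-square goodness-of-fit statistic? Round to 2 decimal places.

Expected counts E_i = n·p_i: 80×0.22 = 17.6, 80×0.25 = 20, 80×0.26 = 20.8, 80×0.18 = 14.4, 80×0.09 = 7.2.
ch 1: (20 − 17.6)²/17.6 = 5.76/17.6 = 0.327
ch 2: (26 − 20)²/20 = 36/20 = 1.800
ch 3: (14 − 20.8)²/20.8 = 46.24/20.8 = 2.223
ch 4: (15 − 14.4)²/14.4 = 0.36/14.4 = 0.025
ch 5: (5 − 7.2)²/7.2 = 4.84/7.2 = 0.672
Sum = 5.05

5.05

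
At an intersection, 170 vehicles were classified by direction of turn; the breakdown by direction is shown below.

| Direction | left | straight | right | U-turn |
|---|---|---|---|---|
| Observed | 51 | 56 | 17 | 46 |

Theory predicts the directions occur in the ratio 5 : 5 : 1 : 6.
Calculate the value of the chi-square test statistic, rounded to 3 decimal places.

8.907

Ratio total = 17. Expected counts: 170×5/17 = 50, 170×5/17 = 50, 170×1/17 = 10, 170×6/17 = 60.
χ² = (51−50)²/50 + (56−50)²/50 + (17−10)²/10 + (46−60)²/60
   = 0.0200 + 0.7200 + 4.9000 + 3.2667
Sum = 8.907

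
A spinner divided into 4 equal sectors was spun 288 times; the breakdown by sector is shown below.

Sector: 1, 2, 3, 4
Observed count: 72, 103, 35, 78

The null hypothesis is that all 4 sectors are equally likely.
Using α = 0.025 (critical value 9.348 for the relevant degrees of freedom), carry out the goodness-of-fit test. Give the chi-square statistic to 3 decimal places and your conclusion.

Expected count for each of the 4 categories: 288/4 = 72.
1: (72 − 72)²/72 = 0/72 = 0.0000
2: (103 − 72)²/72 = 961/72 = 13.3472
3: (35 − 72)²/72 = 1369/72 = 19.0139
4: (78 − 72)²/72 = 36/72 = 0.5000
Sum = 32.861
df = 3. Since 32.861 > 9.348, we reject H₀.

32.861; reject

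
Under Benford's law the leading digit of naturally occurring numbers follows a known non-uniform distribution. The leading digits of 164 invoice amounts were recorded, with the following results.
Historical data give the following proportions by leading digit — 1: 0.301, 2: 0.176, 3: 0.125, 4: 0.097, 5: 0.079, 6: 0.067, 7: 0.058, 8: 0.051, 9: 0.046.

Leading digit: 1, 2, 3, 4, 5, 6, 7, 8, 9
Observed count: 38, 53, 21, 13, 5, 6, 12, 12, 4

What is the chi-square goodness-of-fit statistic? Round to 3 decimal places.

34.389

Expected counts E_i = n·p_i: 164×0.301 = 49.364, 164×0.176 = 28.864, 164×0.125 = 20.5, 164×0.097 = 15.908, 164×0.079 = 12.956, 164×0.067 = 10.988, 164×0.058 = 9.512, 164×0.051 = 8.364, 164×0.046 = 7.544.
cat         O        E   (O−E)²/E
1          38   49.364     2.6161
2          53   28.864    20.1825
3          21     20.5     0.0122
4          13   15.908     0.5316
5           5   12.956     4.8856
6           6   10.988     2.2643
7          12    9.512     0.6508
8          12    8.364     1.5806
9           4    7.544     1.6649
Sum = 34.389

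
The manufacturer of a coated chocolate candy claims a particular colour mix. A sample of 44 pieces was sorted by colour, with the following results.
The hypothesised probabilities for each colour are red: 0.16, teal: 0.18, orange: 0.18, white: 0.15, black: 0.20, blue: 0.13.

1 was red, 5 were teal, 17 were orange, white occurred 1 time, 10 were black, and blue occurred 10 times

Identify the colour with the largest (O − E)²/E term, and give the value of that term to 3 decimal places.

orange, 10.410

Expected counts E_i = n·p_i: 44×0.16 = 7.04, 44×0.18 = 7.92, 44×0.18 = 7.92, 44×0.15 = 6.6, 44×0.20 = 8.8, 44×0.13 = 5.72.
cat         O        E   (O−E)²/E
red         1     7.04     5.1820
teal        5     7.92     1.0766
orange     17     7.92    10.4099
white       1      6.6     4.7515
black      10      8.8     0.1636
blue       10     5.72     3.2025
The largest term is for orange: 10.410.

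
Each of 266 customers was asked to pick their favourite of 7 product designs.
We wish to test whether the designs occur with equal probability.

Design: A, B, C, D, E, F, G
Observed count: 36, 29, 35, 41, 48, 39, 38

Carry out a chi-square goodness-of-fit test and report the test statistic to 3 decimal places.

5.368

Expected count for each of the 7 categories: 266/7 = 38.
A: (36 − 38)²/38 = 4/38 = 0.1053
B: (29 − 38)²/38 = 81/38 = 2.1316
C: (35 − 38)²/38 = 9/38 = 0.2368
D: (41 − 38)²/38 = 9/38 = 0.2368
E: (48 − 38)²/38 = 100/38 = 2.6316
F: (39 − 38)²/38 = 1/38 = 0.0263
G: (38 − 38)²/38 = 0/38 = 0.0000
Sum = 5.368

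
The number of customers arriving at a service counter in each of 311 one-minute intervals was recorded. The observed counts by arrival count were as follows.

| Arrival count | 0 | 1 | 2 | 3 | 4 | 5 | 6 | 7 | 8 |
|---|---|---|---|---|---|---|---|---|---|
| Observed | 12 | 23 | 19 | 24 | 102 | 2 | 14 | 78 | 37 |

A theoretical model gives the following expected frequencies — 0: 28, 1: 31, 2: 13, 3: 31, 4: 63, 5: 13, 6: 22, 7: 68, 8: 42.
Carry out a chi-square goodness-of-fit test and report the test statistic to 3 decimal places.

0: (12 − 28)²/28 = 256/28 = 9.1429
1: (23 − 31)²/31 = 64/31 = 2.0645
2: (19 − 13)²/13 = 36/13 = 2.7692
3: (24 − 31)²/31 = 49/31 = 1.5806
4: (102 − 63)²/63 = 1521/63 = 24.1429
5: (2 − 13)²/13 = 121/13 = 9.3077
6: (14 − 22)²/22 = 64/22 = 2.9091
7: (78 − 68)²/68 = 100/68 = 1.4706
8: (37 − 42)²/42 = 25/42 = 0.5952
Sum = 53.983

53.983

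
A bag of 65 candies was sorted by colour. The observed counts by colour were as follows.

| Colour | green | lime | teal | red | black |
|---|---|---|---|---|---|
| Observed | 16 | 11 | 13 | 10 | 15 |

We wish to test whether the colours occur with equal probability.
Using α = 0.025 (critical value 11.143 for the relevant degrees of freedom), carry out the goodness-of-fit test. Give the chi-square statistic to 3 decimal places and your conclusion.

Under H₀ each category has probability 1/5, so each expected count is 65/5 = 13.
χ² = (16−13)²/13 + (11−13)²/13 + (13−13)²/13 + (10−13)²/13 + (15−13)²/13
   = 0.6923 + 0.3077 + 0.0000 + 0.6923 + 0.3077
Sum = 2.000
df = 4. Since 2.000 < 11.143, we do not reject H₀.

2.000; do not reject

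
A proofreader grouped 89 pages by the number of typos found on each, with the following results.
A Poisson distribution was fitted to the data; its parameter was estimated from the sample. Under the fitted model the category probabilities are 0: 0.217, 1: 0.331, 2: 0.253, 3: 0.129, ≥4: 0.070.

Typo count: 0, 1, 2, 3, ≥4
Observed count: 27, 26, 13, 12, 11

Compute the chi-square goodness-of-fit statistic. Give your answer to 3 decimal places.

11.164

Expected counts E_i = n·p_i: 89×0.217 = 19.313, 89×0.331 = 29.459, 89×0.253 = 22.517, 89×0.129 = 11.481, 89×0.070 = 6.23.
0: (27 − 19.313)²/19.313 = 59.089969/19.313 = 3.0596
1: (26 − 29.459)²/29.459 = 11.964681/29.459 = 0.4061
2: (13 − 22.517)²/22.517 = 90.573289/22.517 = 4.0224
3: (12 − 11.481)²/11.481 = 0.269361/11.481 = 0.0235
≥4: (11 − 6.23)²/6.23 = 22.7529/6.23 = 3.6522
Sum = 11.164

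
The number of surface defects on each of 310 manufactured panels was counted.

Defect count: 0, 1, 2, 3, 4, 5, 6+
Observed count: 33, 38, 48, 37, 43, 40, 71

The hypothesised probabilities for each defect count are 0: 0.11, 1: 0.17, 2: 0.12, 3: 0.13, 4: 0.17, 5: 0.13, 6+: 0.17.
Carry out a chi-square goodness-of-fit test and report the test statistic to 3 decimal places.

Expected counts E_i = n·p_i: 310×0.11 = 34.1, 310×0.17 = 52.7, 310×0.12 = 37.2, 310×0.13 = 40.3, 310×0.17 = 52.7, 310×0.13 = 40.3, 310×0.17 = 52.7.
0: (33 − 34.1)²/34.1 = 1.21/34.1 = 0.0355
1: (38 − 52.7)²/52.7 = 216.09/52.7 = 4.1004
2: (48 − 37.2)²/37.2 = 116.64/37.2 = 3.1355
3: (37 − 40.3)²/40.3 = 10.89/40.3 = 0.2702
4: (43 − 52.7)²/52.7 = 94.09/52.7 = 1.7854
5: (40 − 40.3)²/40.3 = 0.09/40.3 = 0.0022
6+: (71 − 52.7)²/52.7 = 334.89/52.7 = 6.3546
Sum = 15.684

15.684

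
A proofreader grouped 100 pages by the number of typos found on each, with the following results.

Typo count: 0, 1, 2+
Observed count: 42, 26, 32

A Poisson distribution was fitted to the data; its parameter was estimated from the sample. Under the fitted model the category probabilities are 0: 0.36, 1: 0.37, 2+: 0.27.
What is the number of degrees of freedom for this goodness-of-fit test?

There are k = 3 categories and 1 parameter estimated from the data, so df = 3 − 1 − 1 = 1.

1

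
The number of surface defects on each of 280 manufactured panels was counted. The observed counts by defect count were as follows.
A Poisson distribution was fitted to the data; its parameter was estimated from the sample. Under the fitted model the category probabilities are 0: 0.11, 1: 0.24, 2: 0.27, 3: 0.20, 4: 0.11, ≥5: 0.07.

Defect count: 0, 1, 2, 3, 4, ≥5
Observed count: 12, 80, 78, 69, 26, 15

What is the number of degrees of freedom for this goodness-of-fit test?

There are k = 6 categories and 1 parameter estimated from the data, so df = 6 − 1 − 1 = 4.

4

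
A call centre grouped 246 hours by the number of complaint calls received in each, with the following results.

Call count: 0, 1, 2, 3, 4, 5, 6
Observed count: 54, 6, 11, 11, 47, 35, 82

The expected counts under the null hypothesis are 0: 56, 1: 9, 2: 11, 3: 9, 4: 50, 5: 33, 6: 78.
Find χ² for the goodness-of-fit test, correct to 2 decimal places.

0: (54 − 56)²/56 = 4/56 = 0.071
1: (6 − 9)²/9 = 9/9 = 1.000
2: (11 − 11)²/11 = 0/11 = 0.000
3: (11 − 9)²/9 = 4/9 = 0.444
4: (47 − 50)²/50 = 9/50 = 0.180
5: (35 − 33)²/33 = 4/33 = 0.121
6: (82 − 78)²/78 = 16/78 = 0.205
Sum = 2.02

2.02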